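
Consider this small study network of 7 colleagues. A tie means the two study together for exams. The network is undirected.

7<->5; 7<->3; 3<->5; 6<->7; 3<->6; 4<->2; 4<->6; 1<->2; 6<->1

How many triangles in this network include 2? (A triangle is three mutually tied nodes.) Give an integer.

2's neighbors are 1 and 4, but none of them are tied to each other, so no triangle contains 2.

0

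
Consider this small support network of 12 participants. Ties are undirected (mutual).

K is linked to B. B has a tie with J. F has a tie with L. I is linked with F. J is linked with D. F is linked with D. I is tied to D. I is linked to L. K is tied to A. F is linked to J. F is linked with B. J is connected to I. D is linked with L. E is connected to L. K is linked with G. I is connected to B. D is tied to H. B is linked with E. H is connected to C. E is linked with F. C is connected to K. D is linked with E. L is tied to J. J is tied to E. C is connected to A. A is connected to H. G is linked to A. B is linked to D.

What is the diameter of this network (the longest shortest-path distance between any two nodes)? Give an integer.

Eccentricity of each node (its greatest distance to any other): A:3, B:2, C:3, D:3, E:3, F:3, G:4, H:2, I:3, J:3, K:3, L:4.
The maximum eccentricity is 4, realized for instance by the pair L–G via L – D – H – A – G. So the diameter is 4.

4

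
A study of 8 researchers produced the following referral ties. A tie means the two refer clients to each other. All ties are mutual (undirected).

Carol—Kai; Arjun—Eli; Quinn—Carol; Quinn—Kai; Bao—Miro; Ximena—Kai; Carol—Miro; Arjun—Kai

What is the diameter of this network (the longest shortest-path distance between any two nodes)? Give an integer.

5

Eccentricity of each node (its greatest distance to any other): Arjun:4, Bao:5, Carol:3, Eli:5, Kai:3, Miro:4, Quinn:3, Ximena:4.
The maximum eccentricity is 5, realized for instance by the pair Bao–Eli via Bao – Miro – Carol – Kai – Arjun – Eli. So the diameter is 5.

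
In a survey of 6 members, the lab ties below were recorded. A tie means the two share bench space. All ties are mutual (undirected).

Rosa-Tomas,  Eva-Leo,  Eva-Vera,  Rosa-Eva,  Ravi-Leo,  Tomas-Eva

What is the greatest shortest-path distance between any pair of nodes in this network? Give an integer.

3

Eccentricity of each node (its greatest distance to any other): Eva:2, Leo:2, Ravi:3, Rosa:3, Tomas:3, Vera:3.
The maximum eccentricity is 3, realized for instance by the pair Tomas–Ravi via Tomas – Eva – Leo – Ravi. So the diameter is 3.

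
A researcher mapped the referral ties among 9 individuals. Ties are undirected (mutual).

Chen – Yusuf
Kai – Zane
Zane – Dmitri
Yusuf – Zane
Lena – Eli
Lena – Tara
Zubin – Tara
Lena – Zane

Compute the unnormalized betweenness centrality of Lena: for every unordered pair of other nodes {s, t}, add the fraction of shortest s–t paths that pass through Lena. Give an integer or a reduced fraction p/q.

17

Pairs whose geodesics pass through Lena — Eli–Zane: 1; Eli–Yusuf: 1; Eli–Dmitri: 1; Eli–Chen: 1; Eli–Tara: 1; Eli–Kai: 1; Eli–Zubin: 1; Zane–Tara: 1; Zane–Zubin: 1; Yusuf–Tara: 1; Yusuf–Zubin: 1; Dmitri–Tara: 1; Dmitri–Zubin: 1; Chen–Tara: 1 … (+3 more pairs).
All other pairs contribute 0.
Summing the contributions gives betweenness(Lena) = 17.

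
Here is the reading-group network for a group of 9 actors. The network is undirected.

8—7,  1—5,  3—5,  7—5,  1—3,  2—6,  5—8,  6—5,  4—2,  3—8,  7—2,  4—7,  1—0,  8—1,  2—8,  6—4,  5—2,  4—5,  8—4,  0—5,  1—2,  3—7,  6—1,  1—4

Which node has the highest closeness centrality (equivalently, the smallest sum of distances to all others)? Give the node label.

Farness (sum of distances to all others) for each node — 0:14, 1:9, 2:10, 3:12, 4:10, 5:8, 6:12, 7:11, 8:10.
The smallest farness is 8, for 5, so 5 has the highest closeness.

5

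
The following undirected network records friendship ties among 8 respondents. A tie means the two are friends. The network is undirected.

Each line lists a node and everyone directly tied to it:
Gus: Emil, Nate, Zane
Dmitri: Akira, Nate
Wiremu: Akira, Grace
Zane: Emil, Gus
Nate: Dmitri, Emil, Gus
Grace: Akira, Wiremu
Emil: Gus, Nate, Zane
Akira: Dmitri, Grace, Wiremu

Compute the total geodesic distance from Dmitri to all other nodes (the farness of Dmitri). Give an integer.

Distances from Dmitri: Akira:1, Emil:2, Grace:2, Gus:2, Nate:1, Wiremu:2, Zane:3.
Sum = 1 + 2 + 2 + 2 + 1 + 2 + 3 = 13.

13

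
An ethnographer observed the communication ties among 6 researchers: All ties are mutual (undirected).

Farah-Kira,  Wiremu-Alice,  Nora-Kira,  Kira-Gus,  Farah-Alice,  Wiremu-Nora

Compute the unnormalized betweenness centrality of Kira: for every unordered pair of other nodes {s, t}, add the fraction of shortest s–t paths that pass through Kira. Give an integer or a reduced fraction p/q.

Pairs whose geodesics pass through Kira — Farah–Nora: 1; Farah–Gus: 1; Wiremu–Gus: 1; Nora–Gus: 1; Alice–Gus: 1.
All other pairs contribute 0.
Summing the contributions gives betweenness(Kira) = 5.

5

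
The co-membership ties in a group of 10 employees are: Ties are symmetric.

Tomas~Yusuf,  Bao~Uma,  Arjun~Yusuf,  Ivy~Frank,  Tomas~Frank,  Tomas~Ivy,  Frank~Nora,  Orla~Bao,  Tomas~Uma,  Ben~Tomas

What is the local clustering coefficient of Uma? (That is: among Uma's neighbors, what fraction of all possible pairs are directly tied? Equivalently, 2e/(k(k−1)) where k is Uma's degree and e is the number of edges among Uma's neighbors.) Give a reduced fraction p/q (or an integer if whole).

Uma's neighbors: Bao and Tomas (k = 2).
Possible neighbor pairs: C(2,2) = 1. Edges among them: none → e = 0.
Clustering(Uma) = 0/1.

0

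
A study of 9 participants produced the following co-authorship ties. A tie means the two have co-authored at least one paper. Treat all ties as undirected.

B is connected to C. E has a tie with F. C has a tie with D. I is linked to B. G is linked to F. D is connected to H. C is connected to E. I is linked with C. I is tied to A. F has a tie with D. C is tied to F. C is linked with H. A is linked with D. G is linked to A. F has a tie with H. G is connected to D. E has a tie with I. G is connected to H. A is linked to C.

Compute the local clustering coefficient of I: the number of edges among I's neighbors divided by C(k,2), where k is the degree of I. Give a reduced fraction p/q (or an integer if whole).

I's neighbors: A, B, C, and E (k = 4).
Possible neighbor pairs: C(4,2) = 6. Edges among them: A–C, B–C, C–E → e = 3.
Clustering(I) = 3/6 = 1/2.

1/2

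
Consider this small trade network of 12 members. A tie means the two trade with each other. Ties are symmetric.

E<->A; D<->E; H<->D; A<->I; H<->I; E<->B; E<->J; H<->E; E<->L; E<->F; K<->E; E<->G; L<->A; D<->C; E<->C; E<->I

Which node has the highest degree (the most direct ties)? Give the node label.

E

Degrees — A:3, B:1, C:2, D:3, E:11, F:1, G:1, H:3, I:3, J:1, K:1, L:2.
The maximum is 11, attained only by E.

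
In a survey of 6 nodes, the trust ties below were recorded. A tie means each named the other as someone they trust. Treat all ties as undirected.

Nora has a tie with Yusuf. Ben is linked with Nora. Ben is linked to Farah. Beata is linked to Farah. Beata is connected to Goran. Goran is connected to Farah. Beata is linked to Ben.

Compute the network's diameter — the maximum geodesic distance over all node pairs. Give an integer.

Eccentricity of each node (its greatest distance to any other): Beata:3, Ben:2, Farah:3, Goran:4, Nora:3, Yusuf:4.
The maximum eccentricity is 4, realized for instance by the pair Yusuf–Goran via Yusuf – Nora – Ben – Farah – Goran. So the diameter is 4.

4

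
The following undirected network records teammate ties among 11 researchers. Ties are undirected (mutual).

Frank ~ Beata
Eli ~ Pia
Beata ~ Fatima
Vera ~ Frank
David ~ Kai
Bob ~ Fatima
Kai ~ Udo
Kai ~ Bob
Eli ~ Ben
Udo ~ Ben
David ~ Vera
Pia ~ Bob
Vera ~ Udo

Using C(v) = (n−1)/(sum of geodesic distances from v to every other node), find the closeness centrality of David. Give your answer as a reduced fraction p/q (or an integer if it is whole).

5/12

Distances from David: Beata:3, Ben:3, Bob:2, Eli:4, Fatima:3, Frank:2, Kai:1, Pia:3, Udo:2, Vera:1. Sum = 24.
n = 11, so closeness = 10/24 = 5/12.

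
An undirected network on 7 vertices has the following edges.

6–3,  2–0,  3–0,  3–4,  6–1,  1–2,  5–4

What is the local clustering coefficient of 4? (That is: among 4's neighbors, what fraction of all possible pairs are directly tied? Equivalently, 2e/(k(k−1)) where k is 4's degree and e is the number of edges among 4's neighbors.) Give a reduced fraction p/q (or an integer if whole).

4's neighbors: 3 and 5 (k = 2).
Possible neighbor pairs: C(2,2) = 1. Edges among them: none → e = 0.
Clustering(4) = 0/1.

0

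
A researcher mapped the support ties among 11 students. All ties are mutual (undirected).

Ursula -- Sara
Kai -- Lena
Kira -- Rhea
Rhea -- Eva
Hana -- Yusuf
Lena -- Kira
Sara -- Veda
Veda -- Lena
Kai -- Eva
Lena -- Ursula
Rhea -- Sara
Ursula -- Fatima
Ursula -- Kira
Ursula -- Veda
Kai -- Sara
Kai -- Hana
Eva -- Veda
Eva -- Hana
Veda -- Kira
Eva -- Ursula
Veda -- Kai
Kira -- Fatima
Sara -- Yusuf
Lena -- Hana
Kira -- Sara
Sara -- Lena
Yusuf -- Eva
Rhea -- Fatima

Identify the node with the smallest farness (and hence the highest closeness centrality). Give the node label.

Sara

Farness (sum of distances to all others) for each node — Eva:14, Fatima:20, Hana:17, Kai:16, Kira:14, Lena:14, Rhea:16, Sara:13, Ursula:14, Veda:14, Yusuf:18.
The smallest farness is 13, for Sara, so Sara has the highest closeness.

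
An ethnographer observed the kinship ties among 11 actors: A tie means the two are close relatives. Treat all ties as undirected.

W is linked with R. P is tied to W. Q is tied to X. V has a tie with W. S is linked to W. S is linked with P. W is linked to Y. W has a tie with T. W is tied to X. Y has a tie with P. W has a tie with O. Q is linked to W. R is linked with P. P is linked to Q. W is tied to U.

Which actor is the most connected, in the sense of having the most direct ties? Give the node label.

W

Degrees — O:1, P:5, Q:3, R:2, S:2, T:1, U:1, V:1, W:10, X:2, Y:2.
The maximum is 10, attained only by W.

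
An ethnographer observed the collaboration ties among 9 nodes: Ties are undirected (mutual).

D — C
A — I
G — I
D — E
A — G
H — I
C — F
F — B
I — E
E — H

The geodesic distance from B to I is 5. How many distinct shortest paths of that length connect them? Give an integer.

1

The shortest distance is 5, and the only length-5 path is B–F–C–D–E–I. So there is exactly 1 shortest path.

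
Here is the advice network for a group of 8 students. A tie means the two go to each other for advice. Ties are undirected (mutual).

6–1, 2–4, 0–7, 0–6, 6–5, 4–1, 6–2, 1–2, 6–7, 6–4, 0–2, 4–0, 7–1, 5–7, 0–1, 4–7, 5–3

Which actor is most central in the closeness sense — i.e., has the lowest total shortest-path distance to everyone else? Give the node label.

6

Farness (sum of distances to all others) for each node — 0:10, 1:10, 2:11, 3:17, 4:10, 5:11, 6:8, 7:9.
The smallest farness is 8, for 6, so 6 has the highest closeness.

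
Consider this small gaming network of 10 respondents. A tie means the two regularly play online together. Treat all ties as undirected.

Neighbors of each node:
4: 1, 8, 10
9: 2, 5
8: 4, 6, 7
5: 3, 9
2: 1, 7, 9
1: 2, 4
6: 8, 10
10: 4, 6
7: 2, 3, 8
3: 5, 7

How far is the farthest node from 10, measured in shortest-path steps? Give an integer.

5

Distances from 10: 1:2, 2:3, 3:4, 4:1, 5:5, 6:1, 7:3, 8:2, 9:4.
The largest is 5 (to 5), so the eccentricity of 10 is 5.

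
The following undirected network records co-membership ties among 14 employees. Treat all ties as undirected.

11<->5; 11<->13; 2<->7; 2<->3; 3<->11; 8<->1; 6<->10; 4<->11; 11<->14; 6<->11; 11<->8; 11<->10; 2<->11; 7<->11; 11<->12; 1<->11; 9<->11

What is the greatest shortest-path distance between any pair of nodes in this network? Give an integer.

Eccentricity of each node (its greatest distance to any other): 1:2, 2:2, 3:2, 4:2, 5:2, 6:2, 7:2, 8:2, 9:2, 10:2, 11:1, 12:2, 13:2, 14:2.
The maximum eccentricity is 2, realized for instance by the pair 14–4 via 14 – 11 – 4. So the diameter is 2.

2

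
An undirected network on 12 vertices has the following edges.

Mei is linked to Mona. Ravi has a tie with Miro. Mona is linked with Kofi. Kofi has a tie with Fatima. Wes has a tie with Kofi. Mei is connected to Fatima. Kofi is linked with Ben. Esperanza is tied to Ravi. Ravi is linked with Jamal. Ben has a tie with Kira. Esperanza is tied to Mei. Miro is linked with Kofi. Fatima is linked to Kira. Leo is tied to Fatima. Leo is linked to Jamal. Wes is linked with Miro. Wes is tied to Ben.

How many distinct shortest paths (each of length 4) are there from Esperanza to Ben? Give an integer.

5

The shortest distance is 4. The length-4 paths are: Esperanza–Mei–Fatima–Kira–Ben; Esperanza–Mei–Fatima–Kofi–Ben; Esperanza–Mei–Mona–Kofi–Ben; Esperanza–Ravi–Miro–Kofi–Ben; Esperanza–Ravi–Miro–Wes–Ben.
That gives 5 distinct shortest paths.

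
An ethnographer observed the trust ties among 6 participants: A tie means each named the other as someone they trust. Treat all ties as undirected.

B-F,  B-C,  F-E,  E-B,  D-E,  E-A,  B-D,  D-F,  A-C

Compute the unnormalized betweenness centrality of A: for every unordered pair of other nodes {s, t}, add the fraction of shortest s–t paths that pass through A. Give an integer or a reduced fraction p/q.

1/2

Pairs whose geodesics pass through A — C–E: 1/2.
All other pairs contribute 0.
Summing the contributions gives betweenness(A) = 1/2.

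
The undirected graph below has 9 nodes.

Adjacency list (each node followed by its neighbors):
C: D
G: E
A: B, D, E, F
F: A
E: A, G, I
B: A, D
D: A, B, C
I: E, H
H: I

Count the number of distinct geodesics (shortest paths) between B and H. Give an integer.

The shortest distance is 4, and the only length-4 path is B–A–E–I–H. So there is exactly 1 shortest path.

1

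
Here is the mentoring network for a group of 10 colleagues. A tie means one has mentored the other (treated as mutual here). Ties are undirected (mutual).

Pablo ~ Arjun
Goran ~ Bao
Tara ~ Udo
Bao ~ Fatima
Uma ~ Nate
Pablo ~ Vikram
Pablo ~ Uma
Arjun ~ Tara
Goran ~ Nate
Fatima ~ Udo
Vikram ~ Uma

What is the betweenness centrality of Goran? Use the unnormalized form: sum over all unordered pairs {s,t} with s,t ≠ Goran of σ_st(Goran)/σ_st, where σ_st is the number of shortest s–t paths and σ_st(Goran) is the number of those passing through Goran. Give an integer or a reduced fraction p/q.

15/2

Pairs whose geodesics pass through Goran — Nate–Udo: 1; Nate–Fatima: 1; Nate–Bao: 1; Uma–Fatima: 1; Uma–Bao: 1; Vikram–Fatima: 1/2; Vikram–Bao: 1; Pablo–Bao: 1.
All other pairs contribute 0.
Summing the contributions gives betweenness(Goran) = 15/2.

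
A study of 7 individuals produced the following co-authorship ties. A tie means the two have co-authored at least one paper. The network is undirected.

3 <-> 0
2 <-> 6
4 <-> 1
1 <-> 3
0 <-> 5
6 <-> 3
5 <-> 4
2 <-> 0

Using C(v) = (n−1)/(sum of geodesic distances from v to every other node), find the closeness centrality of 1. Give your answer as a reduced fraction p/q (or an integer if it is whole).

Distances from 1: 0:2, 2:3, 3:1, 4:1, 5:2, 6:2. Sum = 11.
n = 7, so closeness = 6/11.

6/11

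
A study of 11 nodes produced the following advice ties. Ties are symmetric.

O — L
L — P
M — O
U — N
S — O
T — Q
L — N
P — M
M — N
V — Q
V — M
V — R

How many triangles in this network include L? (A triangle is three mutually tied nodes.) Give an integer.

L's neighbors are N, O, and P, but none of them are tied to each other, so no triangle contains L.

0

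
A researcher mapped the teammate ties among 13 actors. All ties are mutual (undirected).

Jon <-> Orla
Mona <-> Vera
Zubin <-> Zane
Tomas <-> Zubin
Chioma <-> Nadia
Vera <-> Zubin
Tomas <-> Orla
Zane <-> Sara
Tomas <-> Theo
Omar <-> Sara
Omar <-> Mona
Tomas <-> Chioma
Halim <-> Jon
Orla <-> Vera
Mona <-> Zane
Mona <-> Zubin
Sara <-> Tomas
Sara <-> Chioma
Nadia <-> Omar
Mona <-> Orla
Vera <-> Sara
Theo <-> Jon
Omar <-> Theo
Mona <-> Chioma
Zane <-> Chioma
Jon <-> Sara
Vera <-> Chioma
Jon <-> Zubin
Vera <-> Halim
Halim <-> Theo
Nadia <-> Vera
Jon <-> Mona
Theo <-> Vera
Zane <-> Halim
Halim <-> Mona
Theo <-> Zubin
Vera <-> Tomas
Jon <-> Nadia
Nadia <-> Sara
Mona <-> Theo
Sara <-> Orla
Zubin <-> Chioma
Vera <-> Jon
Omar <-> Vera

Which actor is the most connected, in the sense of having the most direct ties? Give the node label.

Degrees — Chioma:7, Halim:5, Jon:8, Mona:9, Nadia:5, Omar:5, Orla:5, Sara:8, Theo:7, Tomas:6, Vera:11, Zane:5, Zubin:7.
The maximum is 11, attained only by Vera.

Vera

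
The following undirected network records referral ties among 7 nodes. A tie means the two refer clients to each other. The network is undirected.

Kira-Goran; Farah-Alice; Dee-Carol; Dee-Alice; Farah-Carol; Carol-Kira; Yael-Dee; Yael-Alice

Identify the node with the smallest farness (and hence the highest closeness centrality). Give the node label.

Farness (sum of distances to all others) for each node — Alice:12, Carol:9, Dee:10, Farah:11, Goran:17, Kira:12, Yael:13.
The smallest farness is 9, for Carol, so Carol has the highest closeness.

Carol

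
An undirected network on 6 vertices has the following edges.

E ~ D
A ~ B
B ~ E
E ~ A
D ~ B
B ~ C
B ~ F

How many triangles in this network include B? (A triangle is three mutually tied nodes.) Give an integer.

2

B's neighbors: A, C, D, E, and F.
Neighbor pairs that are themselves tied: B–A–E; B–D–E. Each forms one triangle with B, for 2 in total.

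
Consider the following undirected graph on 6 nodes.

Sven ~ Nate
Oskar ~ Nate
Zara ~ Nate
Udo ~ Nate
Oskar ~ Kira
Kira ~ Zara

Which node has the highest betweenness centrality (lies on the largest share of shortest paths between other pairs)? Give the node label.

Unnormalized betweenness of each node: Kira:1/2, Nate:15/2, Oskar:3/2, Sven:0, Udo:0, Zara:3/2.
Nate has the largest value, 15/2, making it the main broker — the node through which the most shortest paths run.

Nate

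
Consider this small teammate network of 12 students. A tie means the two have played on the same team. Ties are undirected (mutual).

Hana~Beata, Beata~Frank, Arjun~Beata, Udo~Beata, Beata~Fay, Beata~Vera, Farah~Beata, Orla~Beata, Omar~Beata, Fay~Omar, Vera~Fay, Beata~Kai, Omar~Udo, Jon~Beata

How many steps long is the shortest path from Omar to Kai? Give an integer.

2

One shortest route is Omar – Beata – Kai, which uses 2 edges, and Omar and Kai are not directly tied, so nothing shorter exists. So d(Omar,Kai) = 2.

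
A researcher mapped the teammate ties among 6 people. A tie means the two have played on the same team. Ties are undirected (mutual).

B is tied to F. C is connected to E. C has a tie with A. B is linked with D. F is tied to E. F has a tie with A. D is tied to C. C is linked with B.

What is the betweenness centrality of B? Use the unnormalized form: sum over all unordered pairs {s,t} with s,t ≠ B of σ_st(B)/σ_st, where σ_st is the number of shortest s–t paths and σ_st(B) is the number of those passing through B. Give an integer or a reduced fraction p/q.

Pairs whose geodesics pass through B — F–D: 1; F–C: 1/3.
All other pairs contribute 0.
Summing the contributions gives betweenness(B) = 4/3.

4/3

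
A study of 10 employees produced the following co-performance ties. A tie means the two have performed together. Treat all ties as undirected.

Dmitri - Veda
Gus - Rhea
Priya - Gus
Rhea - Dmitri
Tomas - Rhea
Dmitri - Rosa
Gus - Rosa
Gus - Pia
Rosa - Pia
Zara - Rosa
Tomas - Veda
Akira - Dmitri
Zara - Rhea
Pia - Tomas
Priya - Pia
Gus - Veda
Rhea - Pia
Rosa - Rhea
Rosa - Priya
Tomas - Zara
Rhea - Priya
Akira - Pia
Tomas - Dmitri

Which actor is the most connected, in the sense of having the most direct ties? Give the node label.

Degrees — Akira:2, Dmitri:5, Gus:5, Pia:6, Priya:4, Rhea:7, Rosa:6, Tomas:5, Veda:3, Zara:3.
The maximum is 7, attained only by Rhea.

Rhea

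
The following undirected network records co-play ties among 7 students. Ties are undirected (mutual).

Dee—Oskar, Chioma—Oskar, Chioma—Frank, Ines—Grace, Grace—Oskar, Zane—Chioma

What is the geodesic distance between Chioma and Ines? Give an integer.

One shortest route is Chioma – Oskar – Grace – Ines, which uses 3 edges, and at distance 2 from Chioma we only reach {Dee, Grace}, which does not include Ines. So d(Chioma,Ines) = 3.

3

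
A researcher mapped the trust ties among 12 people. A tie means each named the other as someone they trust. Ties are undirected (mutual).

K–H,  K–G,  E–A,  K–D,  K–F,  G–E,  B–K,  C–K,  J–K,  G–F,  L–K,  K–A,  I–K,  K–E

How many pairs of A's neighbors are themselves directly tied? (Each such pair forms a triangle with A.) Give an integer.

A's neighbors: E and K.
Neighbor pairs that are themselves tied: A–E–K. Each forms one triangle with A, for 1 in total.

1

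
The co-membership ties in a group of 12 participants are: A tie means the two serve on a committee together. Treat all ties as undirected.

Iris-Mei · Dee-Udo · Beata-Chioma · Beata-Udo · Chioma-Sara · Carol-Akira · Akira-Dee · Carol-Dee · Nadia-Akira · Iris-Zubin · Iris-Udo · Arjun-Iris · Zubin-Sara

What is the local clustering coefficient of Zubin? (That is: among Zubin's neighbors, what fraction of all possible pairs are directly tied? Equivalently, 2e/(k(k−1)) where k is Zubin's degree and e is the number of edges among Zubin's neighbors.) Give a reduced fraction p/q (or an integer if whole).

Zubin's neighbors: Iris and Sara (k = 2).
Possible neighbor pairs: C(2,2) = 1. Edges among them: none → e = 0.
Clustering(Zubin) = 0/1.

0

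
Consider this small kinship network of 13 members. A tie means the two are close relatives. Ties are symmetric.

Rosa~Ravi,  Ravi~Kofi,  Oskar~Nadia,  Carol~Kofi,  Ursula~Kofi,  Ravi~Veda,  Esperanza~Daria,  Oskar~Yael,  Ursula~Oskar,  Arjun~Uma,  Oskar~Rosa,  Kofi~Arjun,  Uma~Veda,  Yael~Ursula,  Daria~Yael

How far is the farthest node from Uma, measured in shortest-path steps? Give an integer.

Distances from Uma: Arjun:1, Carol:3, Daria:5, Esperanza:6, Kofi:2, Nadia:5, Oskar:4, Ravi:2, Rosa:3, Ursula:3, Veda:1, Yael:4.
The largest is 6 (to Esperanza), so the eccentricity of Uma is 6.

6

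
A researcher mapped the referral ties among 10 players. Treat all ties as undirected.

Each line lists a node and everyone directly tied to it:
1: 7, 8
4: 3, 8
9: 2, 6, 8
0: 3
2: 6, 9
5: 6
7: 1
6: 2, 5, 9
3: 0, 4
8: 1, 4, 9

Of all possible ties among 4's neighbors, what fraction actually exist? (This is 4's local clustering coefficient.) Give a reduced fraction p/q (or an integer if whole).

4's neighbors: 3 and 8 (k = 2).
Possible neighbor pairs: C(2,2) = 1. Edges among them: none → e = 0.
Clustering(4) = 0/1.

0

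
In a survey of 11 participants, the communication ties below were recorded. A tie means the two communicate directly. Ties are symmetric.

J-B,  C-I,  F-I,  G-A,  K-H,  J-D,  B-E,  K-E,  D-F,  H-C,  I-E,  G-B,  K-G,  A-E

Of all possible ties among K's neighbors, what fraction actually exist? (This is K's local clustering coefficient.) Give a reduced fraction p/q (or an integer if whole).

K's neighbors: E, G, and H (k = 3).
Possible neighbor pairs: C(3,2) = 3. Edges among them: none → e = 0.
Clustering(K) = 0/3 = 0.

0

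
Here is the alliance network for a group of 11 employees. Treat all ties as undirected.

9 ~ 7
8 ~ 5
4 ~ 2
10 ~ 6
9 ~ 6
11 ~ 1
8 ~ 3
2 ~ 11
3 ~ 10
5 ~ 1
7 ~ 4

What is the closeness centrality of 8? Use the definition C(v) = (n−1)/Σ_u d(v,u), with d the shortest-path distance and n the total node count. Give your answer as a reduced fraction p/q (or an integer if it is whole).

Distances from 8: 1:2, 2:4, 3:1, 4:5, 5:1, 6:3, 7:5, 9:4, 10:2, 11:3. Sum = 30.
n = 11, so closeness = 10/30 = 1/3.

1/3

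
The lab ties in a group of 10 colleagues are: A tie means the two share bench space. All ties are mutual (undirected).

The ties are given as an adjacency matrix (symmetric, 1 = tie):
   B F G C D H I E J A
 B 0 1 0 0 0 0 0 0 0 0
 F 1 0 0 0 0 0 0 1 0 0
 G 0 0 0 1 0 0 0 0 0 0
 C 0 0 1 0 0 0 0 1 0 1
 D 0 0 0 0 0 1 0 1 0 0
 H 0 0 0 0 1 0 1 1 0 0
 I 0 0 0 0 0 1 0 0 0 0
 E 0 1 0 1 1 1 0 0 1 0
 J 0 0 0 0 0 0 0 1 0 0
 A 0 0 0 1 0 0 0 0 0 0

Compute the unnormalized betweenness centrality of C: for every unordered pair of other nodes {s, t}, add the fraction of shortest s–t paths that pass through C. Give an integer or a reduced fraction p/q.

15

Pairs whose geodesics pass through C — B–G: 1; B–A: 1; F–G: 1; F–A: 1; G–D: 1; G–H: 1; G–I: 1; G–E: 1; G–J: 1; G–A: 1; D–A: 1; H–A: 1; I–A: 1; E–A: 1 … (+1 more pairs).
All other pairs contribute 0.
Summing the contributions gives betweenness(C) = 15.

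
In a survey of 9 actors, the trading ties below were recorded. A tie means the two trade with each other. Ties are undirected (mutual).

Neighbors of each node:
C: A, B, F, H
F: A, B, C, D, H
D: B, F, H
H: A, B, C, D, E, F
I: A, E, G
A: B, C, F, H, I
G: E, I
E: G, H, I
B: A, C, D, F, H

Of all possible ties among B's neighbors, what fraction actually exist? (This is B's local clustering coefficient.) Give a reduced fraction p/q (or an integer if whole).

4/5

B's neighbors: A, C, D, F, and H (k = 5).
Possible neighbor pairs: C(5,2) = 10. Edges among them: A–C, A–F, A–H, C–F, C–H, D–F, D–H, F–H → e = 8.
Clustering(B) = 8/10 = 4/5.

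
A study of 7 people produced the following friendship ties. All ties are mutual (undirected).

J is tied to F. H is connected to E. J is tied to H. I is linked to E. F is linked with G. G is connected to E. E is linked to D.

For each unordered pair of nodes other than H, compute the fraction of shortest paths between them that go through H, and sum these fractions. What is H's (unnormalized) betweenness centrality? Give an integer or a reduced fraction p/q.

3

Pairs whose geodesics pass through H — E–J: 1; I–J: 1; J–D: 1.
All other pairs contribute 0.
Summing the contributions gives betweenness(H) = 3.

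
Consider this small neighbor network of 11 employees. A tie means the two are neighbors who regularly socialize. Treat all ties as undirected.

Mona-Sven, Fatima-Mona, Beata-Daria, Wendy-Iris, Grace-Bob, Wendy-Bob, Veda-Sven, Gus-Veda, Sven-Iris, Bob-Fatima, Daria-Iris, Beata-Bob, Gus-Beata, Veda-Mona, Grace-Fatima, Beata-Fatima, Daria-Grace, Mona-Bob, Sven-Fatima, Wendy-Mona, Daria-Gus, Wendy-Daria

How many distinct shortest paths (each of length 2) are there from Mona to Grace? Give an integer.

2

The shortest distance is 2. The length-2 paths are: Mona–Bob–Grace; Mona–Fatima–Grace.
That gives 2 distinct shortest paths.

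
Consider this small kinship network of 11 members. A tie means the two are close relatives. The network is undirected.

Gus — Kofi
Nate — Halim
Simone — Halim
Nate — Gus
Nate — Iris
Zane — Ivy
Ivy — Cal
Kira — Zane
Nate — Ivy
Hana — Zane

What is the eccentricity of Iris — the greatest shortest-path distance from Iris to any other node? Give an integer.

Distances from Iris: Cal:3, Gus:2, Halim:2, Hana:4, Ivy:2, Kira:4, Kofi:3, Nate:1, Simone:3, Zane:3.
The largest is 4 (to Hana and Kira), so the eccentricity of Iris is 4.

4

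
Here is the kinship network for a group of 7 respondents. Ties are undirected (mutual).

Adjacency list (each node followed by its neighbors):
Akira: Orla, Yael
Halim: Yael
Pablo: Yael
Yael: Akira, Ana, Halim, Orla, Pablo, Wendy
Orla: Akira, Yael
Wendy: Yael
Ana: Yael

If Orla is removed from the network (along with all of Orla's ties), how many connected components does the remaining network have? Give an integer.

Orla's neighbors (Akira and Yael) remain reachable from one another through other ties, so the rest of the network stays in one piece.

1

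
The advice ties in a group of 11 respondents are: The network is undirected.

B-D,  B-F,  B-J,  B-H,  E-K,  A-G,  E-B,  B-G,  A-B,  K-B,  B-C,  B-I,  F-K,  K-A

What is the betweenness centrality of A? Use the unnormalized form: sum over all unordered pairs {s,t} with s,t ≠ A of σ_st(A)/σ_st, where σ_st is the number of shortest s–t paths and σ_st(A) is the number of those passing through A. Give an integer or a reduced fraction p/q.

1/2

Pairs whose geodesics pass through A — K–G: 1/2.
All other pairs contribute 0.
Summing the contributions gives betweenness(A) = 1/2.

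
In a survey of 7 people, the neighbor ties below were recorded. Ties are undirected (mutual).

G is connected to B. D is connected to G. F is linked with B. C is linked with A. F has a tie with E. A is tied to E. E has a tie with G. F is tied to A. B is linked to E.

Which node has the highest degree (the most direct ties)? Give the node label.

E

Degrees — A:3, B:3, C:1, D:1, E:4, F:3, G:3.
The maximum is 4, attained only by E.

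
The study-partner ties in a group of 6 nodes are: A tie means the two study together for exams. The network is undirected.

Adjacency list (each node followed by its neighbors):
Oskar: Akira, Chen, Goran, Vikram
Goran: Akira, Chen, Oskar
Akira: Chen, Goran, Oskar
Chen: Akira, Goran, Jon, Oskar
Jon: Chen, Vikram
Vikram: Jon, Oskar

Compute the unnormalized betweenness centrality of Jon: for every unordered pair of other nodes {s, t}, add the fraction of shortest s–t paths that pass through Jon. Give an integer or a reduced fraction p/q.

Pairs whose geodesics pass through Jon — Chen–Vikram: 1/2.
All other pairs contribute 0.
Summing the contributions gives betweenness(Jon) = 1/2.

1/2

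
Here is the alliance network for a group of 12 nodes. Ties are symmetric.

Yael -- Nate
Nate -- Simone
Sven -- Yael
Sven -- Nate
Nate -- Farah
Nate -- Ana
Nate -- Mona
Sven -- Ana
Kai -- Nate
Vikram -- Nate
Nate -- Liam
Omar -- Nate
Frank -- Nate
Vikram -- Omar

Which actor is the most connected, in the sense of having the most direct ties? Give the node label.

Degrees — Ana:2, Farah:1, Frank:1, Kai:1, Liam:1, Mona:1, Nate:11, Omar:2, Simone:1, Sven:3, Vikram:2, Yael:2.
The maximum is 11, attained only by Nate.

Nate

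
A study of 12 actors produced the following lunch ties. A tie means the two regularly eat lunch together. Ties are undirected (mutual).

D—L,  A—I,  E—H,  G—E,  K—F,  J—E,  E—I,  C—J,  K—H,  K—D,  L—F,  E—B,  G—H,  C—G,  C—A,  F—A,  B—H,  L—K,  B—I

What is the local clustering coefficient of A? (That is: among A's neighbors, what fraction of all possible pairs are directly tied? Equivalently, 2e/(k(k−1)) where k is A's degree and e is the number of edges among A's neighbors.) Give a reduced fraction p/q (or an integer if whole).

A's neighbors: C, F, and I (k = 3).
Possible neighbor pairs: C(3,2) = 3. Edges among them: none → e = 0.
Clustering(A) = 0/3 = 0.

0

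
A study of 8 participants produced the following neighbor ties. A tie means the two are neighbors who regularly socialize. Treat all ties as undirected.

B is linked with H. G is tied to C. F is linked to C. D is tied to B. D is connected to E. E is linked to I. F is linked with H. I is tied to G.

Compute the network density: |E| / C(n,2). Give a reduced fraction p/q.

2/7

There are 8 edges and 8 nodes, so the maximum possible is C(8,2) = 28.
Density = 8/28 = 2/7.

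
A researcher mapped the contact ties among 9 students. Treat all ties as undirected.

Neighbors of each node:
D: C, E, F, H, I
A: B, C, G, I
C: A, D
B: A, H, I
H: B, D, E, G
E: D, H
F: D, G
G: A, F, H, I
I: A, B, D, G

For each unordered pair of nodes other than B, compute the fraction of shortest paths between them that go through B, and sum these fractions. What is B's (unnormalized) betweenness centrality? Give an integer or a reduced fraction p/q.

13/12

Pairs whose geodesics pass through B — E–A: 1/4; H–I: 1/3; H–A: 1/2.
All other pairs contribute 0.
Summing the contributions gives betweenness(B) = 13/12.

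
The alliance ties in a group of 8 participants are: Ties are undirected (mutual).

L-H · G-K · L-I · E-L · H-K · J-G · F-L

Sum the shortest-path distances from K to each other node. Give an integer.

Distances from K: E:3, F:3, G:1, H:1, I:3, J:2, L:2.
Sum = 3 + 3 + 1 + 1 + 3 + 2 + 2 = 15.

15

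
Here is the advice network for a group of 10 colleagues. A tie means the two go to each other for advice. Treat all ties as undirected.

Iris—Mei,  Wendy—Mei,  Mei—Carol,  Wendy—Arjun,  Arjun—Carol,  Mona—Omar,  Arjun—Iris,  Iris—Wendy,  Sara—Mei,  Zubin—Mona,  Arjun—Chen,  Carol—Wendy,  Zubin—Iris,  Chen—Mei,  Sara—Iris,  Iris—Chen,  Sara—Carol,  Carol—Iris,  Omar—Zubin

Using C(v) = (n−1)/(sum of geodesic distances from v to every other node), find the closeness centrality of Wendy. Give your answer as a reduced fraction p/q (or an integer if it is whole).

Distances from Wendy: Arjun:1, Carol:1, Chen:2, Iris:1, Mei:1, Mona:3, Omar:3, Sara:2, Zubin:2. Sum = 16.
n = 10, so closeness = 9/16.

9/16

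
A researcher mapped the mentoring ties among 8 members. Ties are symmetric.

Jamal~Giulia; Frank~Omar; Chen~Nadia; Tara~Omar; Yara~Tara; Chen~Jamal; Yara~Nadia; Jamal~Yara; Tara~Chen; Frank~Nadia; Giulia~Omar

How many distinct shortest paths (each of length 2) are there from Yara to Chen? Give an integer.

The shortest distance is 2. The length-2 paths are: Yara–Jamal–Chen; Yara–Tara–Chen; Yara–Nadia–Chen.
That gives 3 distinct shortest paths.

3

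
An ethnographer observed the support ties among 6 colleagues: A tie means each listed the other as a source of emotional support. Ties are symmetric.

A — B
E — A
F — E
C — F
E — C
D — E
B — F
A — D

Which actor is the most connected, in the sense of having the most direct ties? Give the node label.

Degrees — A:3, B:2, C:2, D:2, E:4, F:3.
The maximum is 4, attained only by E.

E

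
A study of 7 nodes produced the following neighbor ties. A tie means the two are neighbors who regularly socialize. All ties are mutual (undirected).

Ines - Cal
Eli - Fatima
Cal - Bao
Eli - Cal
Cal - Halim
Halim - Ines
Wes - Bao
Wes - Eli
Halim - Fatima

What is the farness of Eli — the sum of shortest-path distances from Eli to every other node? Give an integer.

9

Distances from Eli: Bao:2, Cal:1, Fatima:1, Halim:2, Ines:2, Wes:1.
Sum = 2 + 1 + 1 + 2 + 2 + 1 = 9.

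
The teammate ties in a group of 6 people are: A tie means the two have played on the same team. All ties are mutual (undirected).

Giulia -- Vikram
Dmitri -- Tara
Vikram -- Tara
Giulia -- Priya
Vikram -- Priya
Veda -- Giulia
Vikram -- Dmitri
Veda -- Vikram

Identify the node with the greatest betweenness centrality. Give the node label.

Unnormalized betweenness of each node: Dmitri:0, Giulia:1/2, Priya:0, Tara:0, Veda:0, Vikram:13/2.
Vikram has the largest value, 13/2, making it the main broker — the node through which the most shortest paths run.

Vikram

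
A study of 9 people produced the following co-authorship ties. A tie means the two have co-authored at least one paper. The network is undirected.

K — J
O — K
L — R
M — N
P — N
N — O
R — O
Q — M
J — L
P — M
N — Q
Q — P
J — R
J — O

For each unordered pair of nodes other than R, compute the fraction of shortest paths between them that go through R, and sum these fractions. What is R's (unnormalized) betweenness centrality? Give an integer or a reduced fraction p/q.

Pairs whose geodesics pass through R — P–L: 1/2; Q–L: 1/2; M–L: 1/2; N–L: 1/2; O–L: 1/2.
All other pairs contribute 0.
Summing the contributions gives betweenness(R) = 5/2.

5/2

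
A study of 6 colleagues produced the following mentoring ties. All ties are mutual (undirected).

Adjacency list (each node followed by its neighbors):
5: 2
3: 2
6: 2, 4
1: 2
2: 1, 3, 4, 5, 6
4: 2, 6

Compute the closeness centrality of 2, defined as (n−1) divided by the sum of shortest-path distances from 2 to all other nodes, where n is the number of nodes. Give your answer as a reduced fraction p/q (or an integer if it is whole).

1

Distances from 2: 1:1, 3:1, 4:1, 5:1, 6:1. Sum = 5.
n = 6, so closeness = 5/5 = 1.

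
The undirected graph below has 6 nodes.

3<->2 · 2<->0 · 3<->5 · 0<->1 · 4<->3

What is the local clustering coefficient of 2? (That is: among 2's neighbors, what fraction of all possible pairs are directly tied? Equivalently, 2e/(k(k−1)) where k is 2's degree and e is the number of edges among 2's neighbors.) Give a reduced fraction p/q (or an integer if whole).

2's neighbors: 0 and 3 (k = 2).
Possible neighbor pairs: C(2,2) = 1. Edges among them: none → e = 0.
Clustering(2) = 0/1.

0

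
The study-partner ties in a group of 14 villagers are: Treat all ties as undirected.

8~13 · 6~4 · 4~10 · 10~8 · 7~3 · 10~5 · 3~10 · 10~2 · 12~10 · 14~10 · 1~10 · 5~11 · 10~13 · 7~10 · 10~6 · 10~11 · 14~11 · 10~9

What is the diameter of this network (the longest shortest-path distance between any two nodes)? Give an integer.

2

Eccentricity of each node (its greatest distance to any other): 1:2, 2:2, 3:2, 4:2, 5:2, 6:2, 7:2, 8:2, 9:2, 10:1, 11:2, 12:2, 13:2, 14:2.
The maximum eccentricity is 2, realized for instance by the pair 14–12 via 14 – 10 – 12. So the diameter is 2.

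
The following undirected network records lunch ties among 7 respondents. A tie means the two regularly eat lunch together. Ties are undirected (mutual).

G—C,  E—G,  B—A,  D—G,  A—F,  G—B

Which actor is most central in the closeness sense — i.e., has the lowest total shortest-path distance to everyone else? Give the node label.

Farness (sum of distances to all others) for each node — A:13, B:10, C:14, D:14, E:14, F:18, G:9.
The smallest farness is 9, for G, so G has the highest closeness.

G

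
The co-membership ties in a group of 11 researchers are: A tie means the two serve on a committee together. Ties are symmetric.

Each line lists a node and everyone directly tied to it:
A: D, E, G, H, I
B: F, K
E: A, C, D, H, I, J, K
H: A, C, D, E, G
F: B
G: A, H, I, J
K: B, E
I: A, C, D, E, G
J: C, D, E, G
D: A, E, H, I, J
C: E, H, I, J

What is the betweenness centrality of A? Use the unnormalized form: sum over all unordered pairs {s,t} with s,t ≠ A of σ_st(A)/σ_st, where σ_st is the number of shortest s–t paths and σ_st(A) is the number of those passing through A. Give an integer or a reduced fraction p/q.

Pairs whose geodesics pass through A — H–I: 1/5; D–G: 1/4; G–E: 1/4; G–B: 1/4; G–F: 1/4; G–K: 1/4.
All other pairs contribute 0.
Summing the contributions gives betweenness(A) = 29/20.

29/20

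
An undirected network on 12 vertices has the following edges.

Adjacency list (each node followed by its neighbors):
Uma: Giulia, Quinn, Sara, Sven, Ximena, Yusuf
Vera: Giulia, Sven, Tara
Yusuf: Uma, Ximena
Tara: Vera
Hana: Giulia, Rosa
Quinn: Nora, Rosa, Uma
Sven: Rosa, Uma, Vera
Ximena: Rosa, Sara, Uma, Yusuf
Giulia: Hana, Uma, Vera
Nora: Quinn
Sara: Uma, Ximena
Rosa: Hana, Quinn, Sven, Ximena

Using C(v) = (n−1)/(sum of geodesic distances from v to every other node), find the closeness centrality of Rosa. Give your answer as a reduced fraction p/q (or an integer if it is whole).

11/19

Distances from Rosa: Giulia:2, Hana:1, Nora:2, Quinn:1, Sara:2, Sven:1, Tara:3, Uma:2, Vera:2, Ximena:1, Yusuf:2. Sum = 19.
n = 12, so closeness = 11/19.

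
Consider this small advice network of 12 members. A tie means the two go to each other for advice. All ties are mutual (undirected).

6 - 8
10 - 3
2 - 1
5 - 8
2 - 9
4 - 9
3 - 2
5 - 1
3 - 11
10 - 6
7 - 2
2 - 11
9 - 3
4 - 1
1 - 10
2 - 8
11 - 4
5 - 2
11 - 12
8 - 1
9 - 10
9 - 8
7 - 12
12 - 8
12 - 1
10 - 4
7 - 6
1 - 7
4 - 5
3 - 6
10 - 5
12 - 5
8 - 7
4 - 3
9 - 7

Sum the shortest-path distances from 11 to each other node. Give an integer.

18

Distances from 11: 1:2, 2:1, 3:1, 4:1, 5:2, 6:2, 7:2, 8:2, 9:2, 10:2, 12:1.
Sum = 2 + 1 + 1 + 1 + 2 + 2 + 2 + 2 + 2 + 2 + 1 = 18.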